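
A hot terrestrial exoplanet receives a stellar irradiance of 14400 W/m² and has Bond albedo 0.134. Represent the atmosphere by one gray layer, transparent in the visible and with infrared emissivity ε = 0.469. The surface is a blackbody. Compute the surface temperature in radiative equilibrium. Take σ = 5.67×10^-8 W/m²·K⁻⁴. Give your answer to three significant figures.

518 K

The planet radiates to space at T_e = [S(1−α)/(4σ)]^(1/4) = 484.2 K.
For a single slab of emissivity ε, T_s⁴ = 2T_e⁴/(2−ε); thus T_s = 484.2·(1.306)^(1/4) = 517.7 K.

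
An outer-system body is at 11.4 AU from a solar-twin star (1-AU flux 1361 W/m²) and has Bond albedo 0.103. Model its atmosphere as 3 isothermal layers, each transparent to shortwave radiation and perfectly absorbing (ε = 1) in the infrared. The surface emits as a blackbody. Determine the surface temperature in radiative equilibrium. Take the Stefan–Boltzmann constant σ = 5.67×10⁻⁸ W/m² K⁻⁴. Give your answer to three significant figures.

Flux at the orbit: S = 1361/(11.4)² = 10.47 W/m².
OLR = S(1−α)/4 = 2.348 W/m²; the top layer radiates at T_e = 80.22 K.
With N = 3 opaque layers, T_s = (N+1)^(1/4)·T_e = 4^(1/4)·80.22 = 113.5 K.

113 K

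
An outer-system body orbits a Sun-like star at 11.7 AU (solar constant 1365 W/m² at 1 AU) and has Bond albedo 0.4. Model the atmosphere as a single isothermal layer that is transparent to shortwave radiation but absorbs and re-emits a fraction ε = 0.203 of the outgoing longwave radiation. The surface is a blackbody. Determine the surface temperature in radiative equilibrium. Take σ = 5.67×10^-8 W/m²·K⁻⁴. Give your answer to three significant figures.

73.6 K

By the inverse-square law, S = 1365/11.7² = 9.972 W/m².
Effective emission temperature (TOA balance): σT_e⁴ = S(1−α)/4 = 1.496 W/m² → T_e = 71.67 K.
Surface balance with a leaky layer gives σT_s⁴ = σT_e⁴·2/(2−ε), so T_s = T_e·[2/(2−0.203)]^(1/4) = 73.61 K.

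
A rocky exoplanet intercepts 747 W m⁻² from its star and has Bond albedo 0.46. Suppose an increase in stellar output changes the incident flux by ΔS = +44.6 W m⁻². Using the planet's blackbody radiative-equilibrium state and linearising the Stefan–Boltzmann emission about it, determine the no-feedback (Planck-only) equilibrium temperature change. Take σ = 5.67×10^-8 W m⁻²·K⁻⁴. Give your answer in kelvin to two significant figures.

The baseline emission temperature is T_e = 205.4 K.
ΔF = Δ[S(1−α)]/4 = (1−0.46)·+44.6/4 = 6.021 W m⁻².
Planck response: λ_P = 4σT_e³ = 4·5.67×10⁻⁸·(205.4)³ = 1.964 W m⁻²/K.
ΔT₀ = ΔF/λ_P = 6.021/1.964 = 3.07 K.

3.1 K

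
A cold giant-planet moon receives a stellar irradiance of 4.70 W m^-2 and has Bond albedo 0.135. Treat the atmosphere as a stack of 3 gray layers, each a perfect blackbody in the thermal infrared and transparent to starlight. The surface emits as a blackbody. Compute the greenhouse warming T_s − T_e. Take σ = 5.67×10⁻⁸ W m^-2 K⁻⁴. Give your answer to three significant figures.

27.0 K

OLR = S(1−α)/4 = 1.016 W m^-2; the top layer radiates at T_e = 65.07 K.
Surface: T_s = (4)^¼·T_e = 92.02 K.
So the greenhouse effect raises the surface by 92.02 − 65.07 = 26.95 K.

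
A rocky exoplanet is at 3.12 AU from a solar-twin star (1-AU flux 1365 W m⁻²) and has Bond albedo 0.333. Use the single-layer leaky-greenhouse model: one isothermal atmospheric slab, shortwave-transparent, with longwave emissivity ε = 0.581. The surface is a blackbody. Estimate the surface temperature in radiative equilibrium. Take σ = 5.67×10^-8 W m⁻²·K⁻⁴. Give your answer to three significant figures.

By the inverse-square law, S = 1365/3.12² = 140.2 W m⁻².
At the top of the atmosphere, σT_e⁴ = S(1−α)/4 = 23.38 W m⁻², giving T_e = 142.5 K.
The surface balance (absorbed SW + ε·downward IR = σT_s⁴) with T_a⁴ = T_s⁴/2 reduces to T_s = T_e·[2/(2−ε)]^¼ = 155.3 K.

155 kelvin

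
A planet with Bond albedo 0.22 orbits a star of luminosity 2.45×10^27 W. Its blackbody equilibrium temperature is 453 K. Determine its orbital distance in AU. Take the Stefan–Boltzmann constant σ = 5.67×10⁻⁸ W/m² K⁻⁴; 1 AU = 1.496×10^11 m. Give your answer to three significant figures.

Required flux: S = 4σT⁴/(1−α) = 12240 W/m².
Then d = [L/(4πS)]^(1/2) = 1.262×10^11 m, i.e. 0.8435 AU.

0.843 AU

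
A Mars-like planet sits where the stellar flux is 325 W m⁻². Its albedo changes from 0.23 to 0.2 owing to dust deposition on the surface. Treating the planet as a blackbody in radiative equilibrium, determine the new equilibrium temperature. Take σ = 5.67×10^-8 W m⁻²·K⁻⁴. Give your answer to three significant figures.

T₂ = [S(1−α₂)/(4σ)]^(1/4) = [325.0·0.8/(4σ)]^(1/4) = 184.0 K.

184 K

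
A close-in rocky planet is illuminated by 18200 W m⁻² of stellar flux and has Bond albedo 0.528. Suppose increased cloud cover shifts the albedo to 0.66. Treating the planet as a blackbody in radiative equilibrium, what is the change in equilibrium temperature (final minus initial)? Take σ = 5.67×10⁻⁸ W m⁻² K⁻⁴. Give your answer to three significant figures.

Before: T₁ = [18200·0.472/(4σ)]^(1/4) = 441.2 K.
Final:   T₂ = [S(1−0.66)/(4σ)]^(1/4) = 406.4 K.
Change: 406.4 − 441.2 = -34.73 K.

-34.7 kelvin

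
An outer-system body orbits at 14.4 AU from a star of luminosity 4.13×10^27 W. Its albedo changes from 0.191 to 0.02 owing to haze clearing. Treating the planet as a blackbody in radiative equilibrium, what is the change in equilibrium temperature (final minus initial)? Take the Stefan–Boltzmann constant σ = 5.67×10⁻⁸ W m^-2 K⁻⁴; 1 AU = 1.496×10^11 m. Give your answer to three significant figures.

d = 14.4 × 1.496×10^11 m = 2.154×10^12 m.
S = L/(4πd²) = 70.82 W m^-2.
Before: T₁ = [70.82·0.809/(4σ)]^(1/4) = 126.1 K.
Final:   T₂ = [S(1−0.02)/(4σ)]^(1/4) = 132.3 K.
Change: 132.3 − 126.1 = 6.191 K.

6.19 K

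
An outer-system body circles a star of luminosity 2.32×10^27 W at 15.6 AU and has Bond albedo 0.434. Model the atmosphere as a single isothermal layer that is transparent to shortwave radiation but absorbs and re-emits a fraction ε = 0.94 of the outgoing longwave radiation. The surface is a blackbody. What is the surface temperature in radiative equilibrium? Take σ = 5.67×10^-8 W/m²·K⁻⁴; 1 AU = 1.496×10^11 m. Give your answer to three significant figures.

112 K

d = 15.6 × 1.496×10^11 m = 2.334×10^12 m.
S = L/(4πd²) = 33.90 W/m².
Effective emission temperature (TOA balance): σT_e⁴ = S(1−α)/4 = 4.796 W/m² → T_e = 95.90 K.
The surface balance (absorbed SW + ε·downward IR = σT_s⁴) with T_a⁴ = T_s⁴/2 reduces to T_s = T_e·[2/(2−ε)]^¼ = 112.4 K.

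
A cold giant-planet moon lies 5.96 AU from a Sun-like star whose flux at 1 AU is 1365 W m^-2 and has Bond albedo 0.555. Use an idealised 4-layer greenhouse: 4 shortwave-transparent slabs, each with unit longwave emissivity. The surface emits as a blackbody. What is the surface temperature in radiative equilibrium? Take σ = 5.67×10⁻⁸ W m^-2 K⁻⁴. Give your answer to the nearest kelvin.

139 K

By the inverse-square law, S = 1365/5.96² = 38.43 W m^-2.
OLR = S(1−α)/4 = 4.275 W m^-2; the top layer radiates at T_e = 93.18 K.
With N = 4 opaque layers, T_s = (N+1)^(1/4)·T_e = 5^(1/4)·93.18 = 139.3 K.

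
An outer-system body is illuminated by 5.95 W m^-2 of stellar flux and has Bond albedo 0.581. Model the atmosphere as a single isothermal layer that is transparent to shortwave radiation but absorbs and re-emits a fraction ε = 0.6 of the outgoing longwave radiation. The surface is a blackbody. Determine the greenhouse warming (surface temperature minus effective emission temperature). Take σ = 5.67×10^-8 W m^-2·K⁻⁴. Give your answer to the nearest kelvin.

5 K

The planet radiates to space at T_e = [S(1−α)/(4σ)]^(1/4) = 57.58 K.
Surface balance with a leaky layer gives σT_s⁴ = σT_e⁴·2/(2−ε), so T_s = T_e·[2/(2−0.6)]^(1/4) = 62.95 K.
T_s − T_e = 62.95 − 57.58 = 5.370 K.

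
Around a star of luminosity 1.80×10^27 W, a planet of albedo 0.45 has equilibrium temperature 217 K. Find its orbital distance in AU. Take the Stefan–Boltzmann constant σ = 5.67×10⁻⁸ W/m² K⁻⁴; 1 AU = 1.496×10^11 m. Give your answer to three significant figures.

Required flux: S = 4σT⁴/(1−α) = 914.4 W/m².
Then d = [L/(4πS)]^(1/2) = 3.958×10^11 m, i.e. 2.646 AU.

2.65 AU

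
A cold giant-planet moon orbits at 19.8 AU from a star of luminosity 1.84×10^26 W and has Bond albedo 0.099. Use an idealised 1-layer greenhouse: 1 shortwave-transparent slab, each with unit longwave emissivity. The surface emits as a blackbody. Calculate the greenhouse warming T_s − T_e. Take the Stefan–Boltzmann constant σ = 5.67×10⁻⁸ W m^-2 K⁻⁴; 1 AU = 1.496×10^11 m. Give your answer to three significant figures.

d = 19.8 × 1.496×10^11 m = 2.962×10^12 m.
Flux at the orbit: S = L/(4πd²) = 1.84×10^26/(4π·(2.96×10^12)²) = 1.669 W m^-2.
OLR = S(1−α)/4 = 0.3759 W m^-2; the top layer radiates at T_e = 50.74 K.
Surface: T_s = (2)^¼·T_e = 60.34 K.
So the greenhouse effect raises the surface by 60.34 − 50.74 = 9.601 K.

9.60 K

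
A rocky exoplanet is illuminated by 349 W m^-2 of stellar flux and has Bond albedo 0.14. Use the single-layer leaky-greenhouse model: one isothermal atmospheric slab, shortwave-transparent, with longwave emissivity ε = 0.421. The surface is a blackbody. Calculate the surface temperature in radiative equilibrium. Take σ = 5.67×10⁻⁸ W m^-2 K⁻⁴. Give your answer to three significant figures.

At the top of the atmosphere, σT_e⁴ = S(1−α)/4 = 75.03 W m^-2, giving T_e = 190.7 K.
The surface balance (absorbed SW + ε·downward IR = σT_s⁴) with T_a⁴ = T_s⁴/2 reduces to T_s = T_e·[2/(2−ε)]^¼ = 202.3 K.

202 K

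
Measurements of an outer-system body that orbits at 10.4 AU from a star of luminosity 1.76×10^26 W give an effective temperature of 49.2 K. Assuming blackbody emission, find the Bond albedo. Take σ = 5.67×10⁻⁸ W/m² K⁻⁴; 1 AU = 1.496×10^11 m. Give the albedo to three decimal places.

Orbital distance: d = 10.4 AU = 1.556×10^12 m.
Flux at the orbit: S = L/(4πd²) = 1.76×10^26/(4π·(1.56×10^12)²) = 5.786 W/m².
From σT⁴ = S(1−α)/4 we invert for α: 1−α = 4σT⁴/S.
σT⁴ = 0.3322 W/m², so 4σT⁴ = 1.329 W/m².
1−α = 1.329/5.786 = 0.2297, so α = 0.7703.

0.770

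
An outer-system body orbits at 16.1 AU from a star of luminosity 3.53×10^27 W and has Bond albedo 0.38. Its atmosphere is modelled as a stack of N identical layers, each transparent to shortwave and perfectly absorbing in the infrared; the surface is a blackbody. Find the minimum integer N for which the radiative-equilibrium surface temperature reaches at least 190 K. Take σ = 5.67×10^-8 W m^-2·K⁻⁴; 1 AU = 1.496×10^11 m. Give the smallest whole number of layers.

d = 16.1 × 1.496×10^11 m = 2.409×10^12 m.
Flux at the orbit: S = L/(4πd²) = 3.53×10^27/(4π·(2.41×10^12)²) = 48.42 W m^-2.
OLR = S(1−α)/4 = 7.506 W m^-2; the top layer radiates at T_e = 107.3 K.
T_s = (N+1)^(1/4)·T_e ≥ 190 K requires N+1 ≥ (T_s/T_e)⁴ = (190/107.3)⁴ = 9.845.
So N ≥ 8.845; the smallest integer is N = 9.

9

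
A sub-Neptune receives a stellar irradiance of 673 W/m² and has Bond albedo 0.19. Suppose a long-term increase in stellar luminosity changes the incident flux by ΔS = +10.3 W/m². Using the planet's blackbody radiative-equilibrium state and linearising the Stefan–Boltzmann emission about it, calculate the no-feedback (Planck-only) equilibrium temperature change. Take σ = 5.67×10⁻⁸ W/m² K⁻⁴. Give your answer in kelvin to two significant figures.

0.85 K

Reference equilibrium: T_e = [S(1−α)/(4σ)]^(1/4) = 221.4 K.
ΔF = Δ[S(1−α)]/4 = (1−0.19)·+10.3/4 = 2.086 W/m².
Linearising σT⁴ gives d(σT⁴)/dT = 4σT_e³ = 2.462 W/m² per K.
Hence the no-feedback warming is ΔF/(4σT_e³) = 0.847 K.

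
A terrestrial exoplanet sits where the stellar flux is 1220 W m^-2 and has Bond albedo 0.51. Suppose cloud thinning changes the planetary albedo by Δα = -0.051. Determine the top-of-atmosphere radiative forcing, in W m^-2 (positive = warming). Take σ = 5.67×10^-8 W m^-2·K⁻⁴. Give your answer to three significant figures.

15.6 W m^-2

TOA radiative forcing: ΔF = −S·Δα/4 = −1220·(-0.051)/4 = 15.55 W m^-2.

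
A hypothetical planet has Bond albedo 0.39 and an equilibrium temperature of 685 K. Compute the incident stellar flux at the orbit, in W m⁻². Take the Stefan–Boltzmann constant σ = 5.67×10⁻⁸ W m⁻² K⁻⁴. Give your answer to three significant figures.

From S(1−α)/4 = σT⁴: S = 4σT⁴/(1−α).
σT⁴ = 5.67×10⁻⁸·(685)⁴ = 12480 W m⁻².
So S = 4×12480/(1−0.39) = 81860 W m⁻².

81900 W m⁻²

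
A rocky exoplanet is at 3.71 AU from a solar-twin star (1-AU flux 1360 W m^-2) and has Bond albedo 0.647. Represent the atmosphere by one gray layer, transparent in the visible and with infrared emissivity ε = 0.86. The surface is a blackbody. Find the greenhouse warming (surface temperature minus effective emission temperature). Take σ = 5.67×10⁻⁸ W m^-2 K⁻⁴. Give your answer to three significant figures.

16.8 K

By the inverse-square law, S = 1360/3.71² = 98.81 W m^-2.
The planet radiates to space at T_e = [S(1−α)/(4σ)]^(1/4) = 111.4 K.
Surface balance with a leaky layer gives σT_s⁴ = σT_e⁴·2/(2−ε), so T_s = T_e·[2/(2−0.86)]^(1/4) = 128.2 K.
Greenhouse warming: T_s − T_e = 16.80 K.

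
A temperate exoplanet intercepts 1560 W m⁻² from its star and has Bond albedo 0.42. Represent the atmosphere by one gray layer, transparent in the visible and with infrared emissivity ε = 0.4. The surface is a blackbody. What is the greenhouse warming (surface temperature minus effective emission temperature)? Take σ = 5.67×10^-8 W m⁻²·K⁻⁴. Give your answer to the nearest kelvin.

14 K

At the top of the atmosphere, σT_e⁴ = S(1−α)/4 = 226.2 W m⁻², giving T_e = 251.3 K.
Surface balance with a leaky layer gives σT_s⁴ = σT_e⁴·2/(2−ε), so T_s = T_e·[2/(2−0.4)]^(1/4) = 265.7 K.
The atmosphere warms the surface by 14.42 K.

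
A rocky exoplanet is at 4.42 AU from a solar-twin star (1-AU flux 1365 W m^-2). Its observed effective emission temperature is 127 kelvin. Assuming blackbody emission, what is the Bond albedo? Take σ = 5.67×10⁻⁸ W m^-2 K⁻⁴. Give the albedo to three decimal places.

0.156

By the inverse-square law, S = 1365/4.42² = 69.87 W m^-2.
Rearranging the radiative balance, α = 1 − 4σT⁴/S.
4σT⁴ = 4·5.67×10⁻⁸·(127)⁴ = 59.00 W m^-2.
Hence α = 1 − 59.00/69.87 = 0.1556.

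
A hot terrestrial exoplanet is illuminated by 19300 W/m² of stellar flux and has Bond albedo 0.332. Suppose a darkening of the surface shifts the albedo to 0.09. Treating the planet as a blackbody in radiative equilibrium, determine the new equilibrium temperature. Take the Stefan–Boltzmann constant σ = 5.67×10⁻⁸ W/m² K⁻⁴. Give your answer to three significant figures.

T₂ = [S(1−α₂)/(4σ)]^(1/4) = [19300·0.91/(4σ)]^(1/4) = 527.5 K.

528 kelvin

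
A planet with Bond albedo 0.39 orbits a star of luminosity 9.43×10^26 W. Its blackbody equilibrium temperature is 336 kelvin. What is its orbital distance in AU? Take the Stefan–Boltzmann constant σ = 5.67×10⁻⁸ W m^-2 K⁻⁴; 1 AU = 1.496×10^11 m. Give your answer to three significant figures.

0.841 AU

Energy balance gives S = 4σT⁴/(1−α) = 4739 W m^-2.
Then d = [L/(4πS)]^(1/2) = 1.258×10^11 m, i.e. 0.8412 AU.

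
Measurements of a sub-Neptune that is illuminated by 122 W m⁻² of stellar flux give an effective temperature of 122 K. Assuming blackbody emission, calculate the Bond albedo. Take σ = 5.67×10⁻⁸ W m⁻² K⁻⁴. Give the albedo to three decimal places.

0.588

Energy balance: S(1−α)/4 = σT⁴, so 1−α = 4σT⁴/S.
σT⁴ = 12.56 W m⁻², so 4σT⁴ = 50.24 W m⁻².
1−α = 50.24/122.0 = 0.4118, so α = 0.5882.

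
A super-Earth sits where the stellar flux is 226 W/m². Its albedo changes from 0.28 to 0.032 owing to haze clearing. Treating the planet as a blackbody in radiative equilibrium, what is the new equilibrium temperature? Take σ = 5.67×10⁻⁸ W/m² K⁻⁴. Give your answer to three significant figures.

176 K

New equilibrium: T₂ = [(1−0.032)·226.0/(4σ)]^(1/4) = 176.2 K.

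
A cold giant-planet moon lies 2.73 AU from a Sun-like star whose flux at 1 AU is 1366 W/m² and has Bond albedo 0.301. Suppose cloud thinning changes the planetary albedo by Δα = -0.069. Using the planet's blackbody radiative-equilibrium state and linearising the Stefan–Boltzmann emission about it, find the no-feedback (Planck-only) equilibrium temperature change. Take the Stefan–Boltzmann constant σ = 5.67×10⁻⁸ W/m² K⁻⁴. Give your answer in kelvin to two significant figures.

Irradiance scales as 1/d², so S = 1366 W/m² × (1/2.73)² = 183.3 W/m².
The baseline emission temperature is T_e = 154.2 K.
The change in absorbed flux is Δ[S(1−α)/4] = −SΔα/4 = 3.162 W/m².
Planck response: λ_P = 4σT_e³ = 4·5.67×10⁻⁸·(154.2)³ = 0.8310 W/m²/K.
Hence the no-feedback warming is ΔF/(4σT_e³) = 3.80 K.

3.8 kelvin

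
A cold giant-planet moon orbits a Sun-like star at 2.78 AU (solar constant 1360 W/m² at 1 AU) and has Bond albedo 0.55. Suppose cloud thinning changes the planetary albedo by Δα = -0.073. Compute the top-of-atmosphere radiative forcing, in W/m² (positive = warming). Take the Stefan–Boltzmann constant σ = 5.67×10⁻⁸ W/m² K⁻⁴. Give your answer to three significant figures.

3.21 W/m²

Flux at the orbit: S = 1360/(2.78)² = 176.0 W/m².
TOA radiative forcing: ΔF = −S·Δα/4 = −176.0·(-0.073)/4 = 3.212 W/m².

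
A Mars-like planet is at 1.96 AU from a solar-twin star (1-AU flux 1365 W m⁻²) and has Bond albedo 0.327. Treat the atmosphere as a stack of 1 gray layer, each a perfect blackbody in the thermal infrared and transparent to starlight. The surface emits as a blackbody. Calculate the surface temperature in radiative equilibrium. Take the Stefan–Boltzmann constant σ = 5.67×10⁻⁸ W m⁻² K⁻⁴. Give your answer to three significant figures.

214 K

By the inverse-square law, S = 1365/1.96² = 355.3 W m⁻².
Top-of-atmosphere balance: σT_e⁴ = S(1−α)/4 = 59.78 W m⁻² → T_e = 180.2 K.
With N = 1 opaque layers, T_s = (N+1)^(1/4)·T_e = 2^(1/4)·180.2 = 214.3 K.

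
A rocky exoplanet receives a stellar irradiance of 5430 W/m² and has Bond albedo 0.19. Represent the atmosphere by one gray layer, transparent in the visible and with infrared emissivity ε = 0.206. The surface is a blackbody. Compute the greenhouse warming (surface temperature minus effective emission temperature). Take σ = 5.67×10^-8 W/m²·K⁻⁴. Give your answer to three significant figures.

Effective emission temperature (TOA balance): σT_e⁴ = S(1−α)/4 = 1100 W/m² → T_e = 373.2 K.
Surface balance with a leaky layer gives σT_s⁴ = σT_e⁴·2/(2−ε), so T_s = T_e·[2/(2−0.206)]^(1/4) = 383.5 K.
The atmosphere warms the surface by 10.28 K.

10.3 K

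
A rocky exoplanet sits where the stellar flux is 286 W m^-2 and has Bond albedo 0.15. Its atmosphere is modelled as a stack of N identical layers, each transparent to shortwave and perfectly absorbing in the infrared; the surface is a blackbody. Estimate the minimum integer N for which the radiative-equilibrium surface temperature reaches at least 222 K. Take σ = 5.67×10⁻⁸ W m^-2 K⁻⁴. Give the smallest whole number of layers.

2

OLR = S(1−α)/4 = 60.77 W m^-2; the top layer radiates at T_e = 180.9 K.
T_s = (N+1)^(1/4)·T_e ≥ 222 K requires N+1 ≥ (T_s/T_e)⁴ = (222/180.9)⁴ = 2.266.
Rounding up, N = 2.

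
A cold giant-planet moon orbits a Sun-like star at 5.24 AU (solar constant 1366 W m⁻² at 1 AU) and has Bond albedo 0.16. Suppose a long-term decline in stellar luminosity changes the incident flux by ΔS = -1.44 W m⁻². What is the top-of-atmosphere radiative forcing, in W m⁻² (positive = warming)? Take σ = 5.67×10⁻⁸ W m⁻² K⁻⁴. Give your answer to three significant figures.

-0.302 W m⁻²

Flux at the orbit: S = 1366/(5.24)² = 49.75 W m⁻².
Only a fraction (1−α) is absorbed and it's spread over 4πR², so ΔF = (1−α)ΔS/4 = -0.3024 W m⁻².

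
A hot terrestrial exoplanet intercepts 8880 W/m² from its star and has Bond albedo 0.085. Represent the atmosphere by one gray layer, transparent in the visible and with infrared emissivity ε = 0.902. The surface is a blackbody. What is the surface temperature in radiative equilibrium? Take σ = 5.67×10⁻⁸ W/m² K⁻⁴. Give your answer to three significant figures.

505 K

The planet radiates to space at T_e = [S(1−α)/(4σ)]^(1/4) = 435.1 K.
For a single slab of emissivity ε, T_s⁴ = 2T_e⁴/(2−ε); thus T_s = 435.1·(1.821)^(1/4) = 505.4 K.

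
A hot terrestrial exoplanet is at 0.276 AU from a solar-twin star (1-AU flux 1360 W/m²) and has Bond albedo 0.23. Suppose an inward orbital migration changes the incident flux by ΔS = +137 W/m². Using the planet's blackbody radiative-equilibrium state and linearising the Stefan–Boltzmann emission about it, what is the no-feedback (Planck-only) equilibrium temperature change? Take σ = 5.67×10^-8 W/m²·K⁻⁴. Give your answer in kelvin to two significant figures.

0.95 K

By the inverse-square law, S = 1360/0.276² = 17850 W/m².
The baseline emission temperature is T_e = 496.2 K.
Only a fraction (1−α) is absorbed and it's spread over 4πR², so ΔF = (1−α)ΔS/4 = 26.37 W/m².
Linearising σT⁴ gives d(σT⁴)/dT = 4σT_e³ = 27.71 W/m² per K.
Hence the no-feedback warming is ΔF/(4σT_e³) = 0.952 K.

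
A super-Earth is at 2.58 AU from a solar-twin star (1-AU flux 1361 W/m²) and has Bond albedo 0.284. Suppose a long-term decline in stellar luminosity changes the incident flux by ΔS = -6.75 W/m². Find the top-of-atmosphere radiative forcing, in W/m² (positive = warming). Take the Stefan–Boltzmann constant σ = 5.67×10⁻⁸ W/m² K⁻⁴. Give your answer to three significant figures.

-1.21 W/m²

Irradiance scales as 1/d², so S = 1361 W/m² × (1/2.58)² = 204.5 W/m².
TOA radiative forcing: ΔF = (1−α)ΔS/4 = 0.716·(-6.75)/4 = -1.208 W/m².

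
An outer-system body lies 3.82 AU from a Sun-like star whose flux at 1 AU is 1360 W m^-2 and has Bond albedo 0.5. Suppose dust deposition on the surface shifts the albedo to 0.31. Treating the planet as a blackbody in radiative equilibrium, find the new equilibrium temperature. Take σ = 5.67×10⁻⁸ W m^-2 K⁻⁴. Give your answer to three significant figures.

130 kelvin

Flux at the orbit: S = 1360/(3.82)² = 93.20 W m^-2.
New equilibrium: T₂ = [(1−0.31)·93.20/(4σ)]^(1/4) = 129.8 K.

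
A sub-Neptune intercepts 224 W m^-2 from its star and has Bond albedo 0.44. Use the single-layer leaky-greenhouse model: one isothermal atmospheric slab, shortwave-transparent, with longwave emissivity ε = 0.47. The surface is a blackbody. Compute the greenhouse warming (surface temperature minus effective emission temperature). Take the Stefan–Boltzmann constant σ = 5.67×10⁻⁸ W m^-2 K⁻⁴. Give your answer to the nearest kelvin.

11 K

At the top of the atmosphere, σT_e⁴ = S(1−α)/4 = 31.36 W m^-2, giving T_e = 153.4 K.
Surface balance with a leaky layer gives σT_s⁴ = σT_e⁴·2/(2−ε), so T_s = T_e·[2/(2−0.47)]^(1/4) = 164.0 K.
Greenhouse warming: T_s − T_e = 10.62 K.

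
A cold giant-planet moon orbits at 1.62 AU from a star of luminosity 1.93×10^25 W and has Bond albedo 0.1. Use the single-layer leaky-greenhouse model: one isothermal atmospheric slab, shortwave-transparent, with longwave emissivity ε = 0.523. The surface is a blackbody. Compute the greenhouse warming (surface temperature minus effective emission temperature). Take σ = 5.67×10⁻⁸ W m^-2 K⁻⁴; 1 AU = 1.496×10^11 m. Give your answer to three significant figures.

d = 1.62 × 1.496×10^11 m = 2.424×10^11 m.
Spreading L over a sphere of radius d: S = 1.93×10^25/(4π·2.42×10^11²) = 26.15 W m^-2.
At the top of the atmosphere, σT_e⁴ = S(1−α)/4 = 5.884 W m^-2, giving T_e = 100.9 K.
Surface balance with a leaky layer gives σT_s⁴ = σT_e⁴·2/(2−ε), so T_s = T_e·[2/(2−0.523)]^(1/4) = 108.9 K.
The atmosphere warms the surface by 7.946 K.

7.95 kelvin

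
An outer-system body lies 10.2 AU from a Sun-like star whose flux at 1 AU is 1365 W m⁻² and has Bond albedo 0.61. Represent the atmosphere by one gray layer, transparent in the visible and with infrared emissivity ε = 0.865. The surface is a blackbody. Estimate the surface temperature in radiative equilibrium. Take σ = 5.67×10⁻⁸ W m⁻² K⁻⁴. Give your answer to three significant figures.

79.4 K

Irradiance scales as 1/d², so S = 1365 W m⁻² × (1/10.2)² = 13.12 W m⁻².
The planet radiates to space at T_e = [S(1−α)/(4σ)]^(1/4) = 68.92 K.
The surface balance (absorbed SW + ε·downward IR = σT_s⁴) with T_a⁴ = T_s⁴/2 reduces to T_s = T_e·[2/(2−ε)]^¼ = 79.40 K.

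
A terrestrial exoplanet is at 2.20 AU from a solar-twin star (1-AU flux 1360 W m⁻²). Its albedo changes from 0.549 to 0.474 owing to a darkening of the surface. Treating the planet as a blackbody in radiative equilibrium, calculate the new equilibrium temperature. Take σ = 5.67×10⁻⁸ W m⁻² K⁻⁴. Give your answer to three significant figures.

Flux at the orbit: S = 1360/(2.20)² = 281.0 W m⁻².
New equilibrium: T₂ = [(1−0.474)·281.0/(4σ)]^(1/4) = 159.8 K.

160 kelvin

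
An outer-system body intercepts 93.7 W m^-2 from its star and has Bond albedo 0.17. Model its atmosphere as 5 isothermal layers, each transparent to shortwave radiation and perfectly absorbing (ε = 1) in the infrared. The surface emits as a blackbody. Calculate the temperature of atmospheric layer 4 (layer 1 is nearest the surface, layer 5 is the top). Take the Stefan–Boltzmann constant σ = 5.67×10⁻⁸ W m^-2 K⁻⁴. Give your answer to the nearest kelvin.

OLR = S(1−α)/4 = 19.44 W m^-2; the top layer radiates at T_e = 136.1 K.
In the N-layer model, layer k (counted from the surface) has T_k = (N+1−k)^(1/4)·T_e.
T_4 = (2)^(1/4)·136.1 = 161.8 K.

162 K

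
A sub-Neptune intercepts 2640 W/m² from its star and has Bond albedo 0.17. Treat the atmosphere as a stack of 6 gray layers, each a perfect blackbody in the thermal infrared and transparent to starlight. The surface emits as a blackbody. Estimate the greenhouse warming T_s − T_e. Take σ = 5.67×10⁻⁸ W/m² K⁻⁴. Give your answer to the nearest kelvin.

Top-of-atmosphere balance: σT_e⁴ = S(1−α)/4 = 547.8 W/m² → T_e = 313.5 K.
T_s = (N+1)^(1/4)·T_e = 510.0 K.
So the greenhouse effect raises the surface by 510.0 − 313.5 = 196.4 K.

196 kelvin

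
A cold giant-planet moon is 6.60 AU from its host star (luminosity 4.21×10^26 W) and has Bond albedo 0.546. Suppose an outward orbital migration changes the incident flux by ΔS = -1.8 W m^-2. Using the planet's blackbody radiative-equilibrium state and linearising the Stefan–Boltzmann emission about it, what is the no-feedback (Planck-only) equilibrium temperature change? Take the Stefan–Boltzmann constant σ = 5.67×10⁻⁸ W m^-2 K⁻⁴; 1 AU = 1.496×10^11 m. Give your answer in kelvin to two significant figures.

Orbital distance: d = 6.60 AU = 9.874×10^11 m.
Spreading L over a sphere of radius d: S = 4.21×10^26/(4π·9.87×10^11²) = 34.37 W m^-2.
Unperturbed T_e = [34.37·(1−0.546)/(4σ)]^¼ = 91.07 K.
Only a fraction (1−α) is absorbed and it's spread over 4πR², so ΔF = (1−α)ΔS/4 = -0.2043 W m^-2.
The Planck feedback parameter is 4σT_e³ = 0.1713 W m^-2/K.
Hence the no-feedback warming is ΔF/(4σT_e³) = -1.19 K.

-1.2 K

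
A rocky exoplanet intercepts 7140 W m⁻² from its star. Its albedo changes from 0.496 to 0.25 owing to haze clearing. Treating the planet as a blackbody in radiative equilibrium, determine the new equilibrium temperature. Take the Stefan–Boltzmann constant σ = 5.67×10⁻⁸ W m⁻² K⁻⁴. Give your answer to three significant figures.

392 kelvin

New equilibrium: T₂ = [(1−0.25)·7140/(4σ)]^(1/4) = 392.0 K.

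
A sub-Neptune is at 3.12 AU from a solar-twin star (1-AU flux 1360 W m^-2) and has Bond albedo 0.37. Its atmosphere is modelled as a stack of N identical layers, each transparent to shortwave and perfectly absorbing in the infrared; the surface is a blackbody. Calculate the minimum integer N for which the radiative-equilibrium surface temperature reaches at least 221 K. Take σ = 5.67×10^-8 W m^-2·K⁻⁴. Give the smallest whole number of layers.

Irradiance scales as 1/d², so S = 1360 W m^-2 × (1/3.12)² = 139.7 W m^-2.
The effective emission temperature is T_e = [S(1−α)/(4σ)]^¼ = 140.4 K.
Need (N+1)T_e⁴ ≥ T_s⁴, i.e. N+1 ≥ (221/140.4)⁴ = 6.147.
The minimum whole number is N = 6.

6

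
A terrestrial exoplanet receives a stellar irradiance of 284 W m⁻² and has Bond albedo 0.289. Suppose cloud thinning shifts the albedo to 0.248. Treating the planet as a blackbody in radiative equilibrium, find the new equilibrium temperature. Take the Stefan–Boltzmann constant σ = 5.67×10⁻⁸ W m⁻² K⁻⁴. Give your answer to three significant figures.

175 kelvin

T₂ = [S(1−α₂)/(4σ)]^(1/4) = [284.0·0.752/(4σ)]^(1/4) = 175.2 K.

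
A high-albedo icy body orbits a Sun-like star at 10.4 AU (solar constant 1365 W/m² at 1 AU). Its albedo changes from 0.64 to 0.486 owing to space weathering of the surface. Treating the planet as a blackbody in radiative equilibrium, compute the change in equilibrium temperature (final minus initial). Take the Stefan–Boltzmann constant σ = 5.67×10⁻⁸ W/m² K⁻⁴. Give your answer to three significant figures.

6.23 kelvin

Irradiance scales as 1/d², so S = 1365 W/m² × (1/10.4)² = 12.62 W/m².
Initial: T₁ = [S(1−0.64)/(4σ)]^(1/4) = 66.90 K.
Final:   T₂ = [S(1−0.486)/(4σ)]^(1/4) = 73.13 K.
Change: 73.13 − 66.90 = 6.229 K.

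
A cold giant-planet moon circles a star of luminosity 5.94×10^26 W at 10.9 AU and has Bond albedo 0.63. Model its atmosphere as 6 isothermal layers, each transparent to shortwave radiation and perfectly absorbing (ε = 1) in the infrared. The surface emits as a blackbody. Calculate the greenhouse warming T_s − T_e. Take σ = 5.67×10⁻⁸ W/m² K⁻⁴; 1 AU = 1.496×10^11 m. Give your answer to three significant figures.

46.0 kelvin

Orbital distance: d = 10.9 AU = 1.631×10^12 m.
Flux at the orbit: S = L/(4πd²) = 5.94×10^26/(4π·(1.63×10^12)²) = 17.78 W/m².
OLR = S(1−α)/4 = 1.644 W/m²; the top layer radiates at T_e = 73.38 K.
T_s = (N+1)^(1/4)·T_e = 119.4 K.
Warming: T_s − T_e = 45.98 K.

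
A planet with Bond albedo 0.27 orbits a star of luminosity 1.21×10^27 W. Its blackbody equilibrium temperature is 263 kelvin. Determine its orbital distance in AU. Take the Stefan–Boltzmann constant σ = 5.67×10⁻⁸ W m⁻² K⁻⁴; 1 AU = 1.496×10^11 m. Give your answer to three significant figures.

1.70 AU

Required flux: S = 4σT⁴/(1−α) = 1486 W m⁻².
From L = 4πd²S, d = √(1.21×10^27/(4π·1486)) = 2.545×10^11 m = 1.701 AU.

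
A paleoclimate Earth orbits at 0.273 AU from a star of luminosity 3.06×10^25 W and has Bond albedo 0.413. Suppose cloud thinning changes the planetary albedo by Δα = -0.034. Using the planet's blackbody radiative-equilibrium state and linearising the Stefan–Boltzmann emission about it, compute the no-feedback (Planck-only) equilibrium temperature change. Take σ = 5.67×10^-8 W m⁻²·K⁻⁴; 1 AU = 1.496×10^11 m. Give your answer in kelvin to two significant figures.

3.6 kelvin

d = 0.273 × 1.496×10^11 m = 4.084×10^10 m.
Spreading L over a sphere of radius d: S = 3.06×10^25/(4π·4.08×10^10²) = 1460 W m⁻².
Unperturbed T_e = [1460·(1−0.413)/(4σ)]^¼ = 247.9 K.
The change in absorbed flux is Δ[S(1−α)/4] = −SΔα/4 = 12.41 W m⁻².
The Planck feedback parameter is 4σT_e³ = 3.456 W m⁻²/K.
So ΔT₀ = 12.41/3.456 = 3.59 K.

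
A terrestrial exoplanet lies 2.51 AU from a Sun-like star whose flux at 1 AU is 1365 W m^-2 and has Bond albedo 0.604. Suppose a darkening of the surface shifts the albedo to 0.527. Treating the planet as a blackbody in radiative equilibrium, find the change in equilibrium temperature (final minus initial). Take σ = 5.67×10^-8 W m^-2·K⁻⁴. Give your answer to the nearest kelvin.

Irradiance scales as 1/d², so S = 1365 W m^-2 × (1/2.51)² = 216.7 W m^-2.
Before: T₁ = [216.7·0.396/(4σ)]^(1/4) = 139.5 K.
After:  T₂ = [216.7·0.473/(4σ)]^(1/4) = 145.8 K.
Change: 145.8 − 139.5 = 6.335 K.

6 K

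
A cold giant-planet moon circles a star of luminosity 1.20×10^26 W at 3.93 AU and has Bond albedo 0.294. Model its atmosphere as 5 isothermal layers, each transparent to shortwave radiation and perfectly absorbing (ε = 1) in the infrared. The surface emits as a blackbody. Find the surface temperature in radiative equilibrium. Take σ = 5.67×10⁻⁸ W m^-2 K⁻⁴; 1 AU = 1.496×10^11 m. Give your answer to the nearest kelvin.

151 K

Orbital distance: d = 3.93 AU = 5.879×10^11 m.
S = L/(4πd²) = 27.63 W m^-2.
The effective emission temperature is T_e = [S(1−α)/(4σ)]^¼ = 96.30 K.
For an N-layer opaque stack, T_s⁴ = (N+1)T_e⁴, hence T_s = (6)^(1/4)×96.30 K = 150.7 K.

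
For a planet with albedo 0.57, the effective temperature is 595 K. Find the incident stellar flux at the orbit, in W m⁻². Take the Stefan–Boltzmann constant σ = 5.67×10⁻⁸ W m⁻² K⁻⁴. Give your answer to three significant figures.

66100 W m⁻²

From S(1−α)/4 = σT⁴: S = 4σT⁴/(1−α).
σT⁴ = 5.67×10⁻⁸·(595)⁴ = 7106 W m⁻².
So S = 4×7106/(1−0.57) = 66110 W m⁻².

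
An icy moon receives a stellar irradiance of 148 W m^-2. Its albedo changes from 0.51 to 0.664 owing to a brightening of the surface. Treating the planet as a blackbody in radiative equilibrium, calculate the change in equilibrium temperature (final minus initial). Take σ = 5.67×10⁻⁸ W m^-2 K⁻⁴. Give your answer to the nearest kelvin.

Initial: T₁ = [S(1−0.51)/(4σ)]^(1/4) = 133.7 K.
After:  T₂ = [148.0·0.336/(4σ)]^(1/4) = 121.7 K.
ΔT = T₂ − T₁ = -12.04 K.

-12 K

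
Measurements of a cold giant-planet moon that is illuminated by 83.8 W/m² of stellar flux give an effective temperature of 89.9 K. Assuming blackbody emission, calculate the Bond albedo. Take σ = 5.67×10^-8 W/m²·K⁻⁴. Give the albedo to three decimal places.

From σT⁴ = S(1−α)/4 we invert for α: 1−α = 4σT⁴/S.
σT⁴ = 3.704 W/m², so 4σT⁴ = 14.81 W/m².
Hence α = 1 − 14.81/83.80 = 0.8232.

0.823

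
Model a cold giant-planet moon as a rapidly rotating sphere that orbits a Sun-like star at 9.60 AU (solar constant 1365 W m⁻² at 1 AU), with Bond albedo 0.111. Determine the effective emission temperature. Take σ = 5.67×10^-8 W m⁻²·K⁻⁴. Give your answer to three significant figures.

87.3 kelvin

By the inverse-square law, S = 1365/9.60² = 14.81 W m⁻².
Absorbed flux (global mean): S(1−α)/4 = 14.81·0.889/4 = 3.292 W m⁻².
Set σT⁴ = 3.292 → T = (3.292/σ)^(1/4) = 87.29 K.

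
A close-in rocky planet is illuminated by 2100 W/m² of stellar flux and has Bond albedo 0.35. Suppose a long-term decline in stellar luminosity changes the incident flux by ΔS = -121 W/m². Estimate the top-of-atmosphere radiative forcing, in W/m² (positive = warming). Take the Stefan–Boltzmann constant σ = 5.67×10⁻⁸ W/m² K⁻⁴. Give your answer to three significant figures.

TOA radiative forcing: ΔF = (1−α)ΔS/4 = 0.65·(-121)/4 = -19.66 W/m².

-19.7 W/m²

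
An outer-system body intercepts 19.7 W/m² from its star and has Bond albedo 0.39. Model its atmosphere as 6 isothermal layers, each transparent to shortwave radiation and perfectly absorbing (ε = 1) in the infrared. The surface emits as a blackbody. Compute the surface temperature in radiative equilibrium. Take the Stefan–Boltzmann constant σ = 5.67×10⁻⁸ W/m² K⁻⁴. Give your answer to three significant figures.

139 K

Top-of-atmosphere balance: σT_e⁴ = S(1−α)/4 = 3.004 W/m² → T_e = 85.32 K.
Layer-by-layer balance gives σT_s⁴ = (N+1)σT_e⁴, so T_s = 7^¼·85.32 = 138.8 K.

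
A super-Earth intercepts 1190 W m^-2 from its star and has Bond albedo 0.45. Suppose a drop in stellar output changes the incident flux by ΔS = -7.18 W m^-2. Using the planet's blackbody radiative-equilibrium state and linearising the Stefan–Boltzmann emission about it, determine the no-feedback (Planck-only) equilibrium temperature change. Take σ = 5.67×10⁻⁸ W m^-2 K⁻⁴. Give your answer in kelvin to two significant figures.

-0.35 K

Unperturbed T_e = [1190·(1−0.45)/(4σ)]^¼ = 231.8 K.
TOA radiative forcing: ΔF = (1−α)ΔS/4 = 0.55·(-7.18)/4 = -0.9873 W m^-2.
Linearising σT⁴ gives d(σT⁴)/dT = 4σT_e³ = 2.824 W m^-2 per K.
ΔT₀ = ΔF/λ_P = -0.9873/2.824 = -0.350 K.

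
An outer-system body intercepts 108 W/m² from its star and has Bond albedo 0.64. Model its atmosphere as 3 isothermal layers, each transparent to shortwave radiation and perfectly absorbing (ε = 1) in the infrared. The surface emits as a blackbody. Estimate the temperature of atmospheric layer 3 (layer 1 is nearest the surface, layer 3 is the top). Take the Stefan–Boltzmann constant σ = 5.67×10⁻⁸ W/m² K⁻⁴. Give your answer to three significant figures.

Top-of-atmosphere balance: σT_e⁴ = S(1−α)/4 = 9.720 W/m² → T_e = 114.4 K.
In the N-layer model, layer k (counted from the surface) has T_k = (N+1−k)^(1/4)·T_e.
With k = 3: T_3 = (3+1−3)^¼·114.4 K = 114.4 K.

114 K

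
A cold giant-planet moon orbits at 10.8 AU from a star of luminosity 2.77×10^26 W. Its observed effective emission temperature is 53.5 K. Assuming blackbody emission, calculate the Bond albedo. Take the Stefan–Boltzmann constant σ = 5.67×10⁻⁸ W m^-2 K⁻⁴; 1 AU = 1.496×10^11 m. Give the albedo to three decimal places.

0.780

d = 10.8 × 1.496×10^11 m = 1.616×10^12 m.
Spreading L over a sphere of radius d: S = 2.77×10^26/(4π·1.62×10^12²) = 8.444 W m^-2.
Rearranging the radiative balance, α = 1 − 4σT⁴/S.
4σT⁴ = 4·5.67×10⁻⁸·(53.5)⁴ = 1.858 W m^-2.
Hence α = 1 − 1.858/8.444 = 0.7800.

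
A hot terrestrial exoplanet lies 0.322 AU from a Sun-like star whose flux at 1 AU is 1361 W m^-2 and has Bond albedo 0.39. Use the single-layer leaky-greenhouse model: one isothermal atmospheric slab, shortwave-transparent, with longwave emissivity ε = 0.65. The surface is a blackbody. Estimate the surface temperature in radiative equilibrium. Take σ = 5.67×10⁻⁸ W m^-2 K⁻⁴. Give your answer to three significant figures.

478 K

Flux at the orbit: S = 1361/(0.322)² = 13130 W m^-2.
Effective emission temperature (TOA balance): σT_e⁴ = S(1−α)/4 = 2002 W m^-2 → T_e = 433.5 K.
For a single slab of emissivity ε, T_s⁴ = 2T_e⁴/(2−ε); thus T_s = 433.5·(1.481)^(1/4) = 478.2 K.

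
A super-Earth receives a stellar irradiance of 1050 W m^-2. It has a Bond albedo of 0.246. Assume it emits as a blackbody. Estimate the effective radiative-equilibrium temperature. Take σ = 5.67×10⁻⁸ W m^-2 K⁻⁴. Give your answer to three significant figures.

243 K

Absorbed flux (global mean): S(1−α)/4 = 1050·0.754/4 = 197.9 W m^-2.
Set σT⁴ = 197.9 → T = (197.9/σ)^(1/4) = 243.1 K.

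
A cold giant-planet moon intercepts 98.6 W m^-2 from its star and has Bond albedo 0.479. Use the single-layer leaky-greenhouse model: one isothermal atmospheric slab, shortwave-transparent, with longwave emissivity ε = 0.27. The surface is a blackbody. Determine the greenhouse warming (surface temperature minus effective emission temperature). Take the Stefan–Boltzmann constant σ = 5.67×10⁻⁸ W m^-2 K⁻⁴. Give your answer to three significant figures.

At the top of the atmosphere, σT_e⁴ = S(1−α)/4 = 12.84 W m^-2, giving T_e = 122.7 K.
The surface balance (absorbed SW + ε·downward IR = σT_s⁴) with T_a⁴ = T_s⁴/2 reduces to T_s = T_e·[2/(2−ε)]^¼ = 127.2 K.
T_s − T_e = 127.2 − 122.7 = 4.529 K.

4.53 K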